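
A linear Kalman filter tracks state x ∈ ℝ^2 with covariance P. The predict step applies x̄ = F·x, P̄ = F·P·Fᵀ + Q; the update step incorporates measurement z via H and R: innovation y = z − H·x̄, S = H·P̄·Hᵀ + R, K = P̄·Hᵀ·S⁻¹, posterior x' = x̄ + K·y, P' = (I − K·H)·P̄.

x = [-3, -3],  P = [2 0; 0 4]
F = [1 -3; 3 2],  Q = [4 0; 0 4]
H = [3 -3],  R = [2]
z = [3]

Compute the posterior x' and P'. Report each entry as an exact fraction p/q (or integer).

x' = [-2262/523, -2805/523]
P' = [5766/523 5706/523; 5706/523 5762/523]

x̄ = F·x = [6, -15]
P̄ = F·P·Fᵀ + Q = [42 -18; -18 38]
y = z − H·x̄ = [-60]
S = H·P̄·Hᵀ + R = [1046]
K = P̄·Hᵀ·S⁻¹ = [90/523; -84/523]
x' = x̄ + K·y = [-2262/523, -2805/523]
P' = (I − K·H)·P̄ = [5766/523 5706/523; 5706/523 5762/523]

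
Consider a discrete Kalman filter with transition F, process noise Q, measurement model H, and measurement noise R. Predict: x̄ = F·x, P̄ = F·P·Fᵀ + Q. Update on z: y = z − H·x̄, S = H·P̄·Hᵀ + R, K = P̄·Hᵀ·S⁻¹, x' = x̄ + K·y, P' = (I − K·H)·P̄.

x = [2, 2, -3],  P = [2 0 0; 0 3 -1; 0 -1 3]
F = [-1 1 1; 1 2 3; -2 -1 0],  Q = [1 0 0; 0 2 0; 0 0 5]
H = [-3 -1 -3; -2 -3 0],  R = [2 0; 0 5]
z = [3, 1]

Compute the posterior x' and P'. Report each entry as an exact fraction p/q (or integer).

x̄ = F·x = [-3, -3, -6]
P̄ = F·P·Fᵀ + Q = [7 8 2; 8 31 -7; 2 -7 16]
y = z − H·x̄ = [-27, -14]
S = H·P̄·Hᵀ + R = [282 172; 172 408]
K = P̄·Hᵀ·S⁻¹ = [-242/2671 -587/10684; 1219/21368 -12445/42736; -5525/21368 6439/42736]
x' = x̄ + K·y = [1151/5342, -4951/10684, -12053/10684]
P' = (I − K·H)·P̄ = [9301/5342 -11423/10684 -14149/10684; -11423/10684 51203/42736 26999/42736; -14149/10684 26999/42736 54963/42736]

x' = [1151/5342, -4951/10684, -12053/10684]
P' = [9301/5342 -11423/10684 -14149/10684; -11423/10684 51203/42736 26999/42736; -14149/10684 26999/42736 54963/42736]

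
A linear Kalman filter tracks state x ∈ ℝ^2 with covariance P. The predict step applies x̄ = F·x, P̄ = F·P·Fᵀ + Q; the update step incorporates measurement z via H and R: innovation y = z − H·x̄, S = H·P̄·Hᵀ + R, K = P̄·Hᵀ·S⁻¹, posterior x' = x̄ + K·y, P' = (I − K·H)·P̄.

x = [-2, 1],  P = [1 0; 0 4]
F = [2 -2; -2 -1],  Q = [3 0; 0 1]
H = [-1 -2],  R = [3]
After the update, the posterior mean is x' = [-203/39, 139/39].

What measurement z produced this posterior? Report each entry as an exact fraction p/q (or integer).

z = [-2]

x̄ = F·x = [-6, 3]
P̄ = F·P·Fᵀ + Q = [23 4; 4 9]
S = H·P̄·Hᵀ + R = [78]
K = P̄·Hᵀ·S⁻¹ = [-31/78; -11/39]
x' − x̄ = [31/39, 22/39] = K·y
y = (KᵀK)⁻¹·Kᵀ·(x' − x̄) = [-2]
z = y + H·x̄ = [-2] + [0] = [-2]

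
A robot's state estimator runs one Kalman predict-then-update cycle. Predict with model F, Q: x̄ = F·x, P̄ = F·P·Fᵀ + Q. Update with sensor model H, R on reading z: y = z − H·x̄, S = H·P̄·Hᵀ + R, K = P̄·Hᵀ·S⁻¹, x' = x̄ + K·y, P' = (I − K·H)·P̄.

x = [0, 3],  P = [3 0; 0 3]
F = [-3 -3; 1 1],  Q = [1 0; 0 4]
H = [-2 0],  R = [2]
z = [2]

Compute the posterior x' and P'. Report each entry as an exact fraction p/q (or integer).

x' = [-119/111, 15/37]
P' = [55/111 -6/37; -6/37 154/37]

x̄ = F·x = [-9, 3]
P̄ = F·P·Fᵀ + Q = [55 -18; -18 10]
y = z − H·x̄ = [-16]
S = H·P̄·Hᵀ + R = [222]
K = P̄·Hᵀ·S⁻¹ = [-55/111; 6/37]
x' = x̄ + K·y = [-119/111, 15/37]
P' = (I − K·H)·P̄ = [55/111 -6/37; -6/37 154/37]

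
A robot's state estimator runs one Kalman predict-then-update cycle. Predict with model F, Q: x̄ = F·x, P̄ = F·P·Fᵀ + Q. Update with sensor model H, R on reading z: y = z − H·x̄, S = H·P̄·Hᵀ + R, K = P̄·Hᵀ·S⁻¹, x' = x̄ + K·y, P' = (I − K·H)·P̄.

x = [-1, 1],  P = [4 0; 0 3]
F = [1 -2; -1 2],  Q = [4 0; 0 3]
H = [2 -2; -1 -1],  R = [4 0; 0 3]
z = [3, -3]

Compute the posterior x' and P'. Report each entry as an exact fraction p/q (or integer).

x' = [1269/719, 525/1438]
P' = [556/719 200/719; 200/719 553/719]

x̄ = F·x = [-3, 3]
P̄ = F·P·Fᵀ + Q = [20 -16; -16 19]
y = z − H·x̄ = [15, -3]
S = H·P̄·Hᵀ + R = [288 -2; -2 10]
K = P̄·Hᵀ·S⁻¹ = [178/719 -252/719; -353/1438 -251/719]
x' = x̄ + K·y = [1269/719, 525/1438]
P' = (I − K·H)·P̄ = [556/719 200/719; 200/719 553/719]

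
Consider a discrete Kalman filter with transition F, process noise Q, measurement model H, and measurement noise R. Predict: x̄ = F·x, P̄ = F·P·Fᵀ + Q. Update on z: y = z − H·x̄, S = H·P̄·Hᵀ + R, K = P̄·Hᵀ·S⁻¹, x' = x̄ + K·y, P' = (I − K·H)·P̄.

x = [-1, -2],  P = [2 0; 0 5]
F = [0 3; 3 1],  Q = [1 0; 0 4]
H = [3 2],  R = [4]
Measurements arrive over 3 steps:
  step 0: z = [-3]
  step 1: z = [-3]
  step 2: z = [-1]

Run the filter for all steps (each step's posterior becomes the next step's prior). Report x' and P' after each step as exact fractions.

step 0: x̄ = F·x = [-6, -5]
step 0: P̄ = F·P·Fᵀ + Q = [46 15; 15 27]
step 0: y = z − H·x̄ = [25]
step 0: S = H·P̄·Hᵀ + R = [706]
step 0: K = P̄·Hᵀ·S⁻¹ = [84/353; 99/706]
step 0: x' = x̄ + K·y = [-18/353, -1055/706]
step 0: P' = (I − K·H)·P̄ = [2126/353 -3021/353; -3021/353 9261/706]
step 1: x̄ = F·x = [-3165/706, -1163/706]
step 1: P̄ = F·P·Fᵀ + Q = [84055/706 -26595/706; -26595/706 14101/706]
step 1: y = z − H·x̄ = [9703/706]
step 1: S = H·P̄·Hᵀ + R = [496583/706]
step 1: K = P̄·Hᵀ·S⁻¹ = [198975/496583; -51583/496583]
step 1: x' = x̄ + K·y = [508455/496583, -1526963/496583]
step 1: P' = (I − K·H)·P̄ = [3044240/496583 -4168410/496583; -4168410/496583 6149449/496583]
step 2: x̄ = F·x = [-4580889/496583, -1598/496583]
step 2: P̄ = F·P·Fᵀ + Q = [55841624/496583 -19067343/496583; -19067343/496583 10523481/496583]
step 2: y = z − H·x̄ = [13249280/496583]
step 2: S = H·P̄·Hᵀ + R = [317846756/496583]
step 2: K = P̄·Hᵀ·S⁻¹ = [64695093/158923378; -36155067/317846756]
step 2: x' = x̄ + K·y = [130041753/79461689, -241418114/79461689]
step 2: P' = (I − K·H)·P̄ = [507094889/79461689 -1391894481/158923378; -1391894481/158923378 4103373309/317846756]

step 0: x' = [-18/353, -1055/706], P' = [2126/353 -3021/353; -3021/353 9261/706]
step 1: x' = [508455/496583, -1526963/496583], P' = [3044240/496583 -4168410/496583; -4168410/496583 6149449/496583]
step 2: x' = [130041753/79461689, -241418114/79461689], P' = [507094889/79461689 -1391894481/158923378; -1391894481/158923378 4103373309/317846756]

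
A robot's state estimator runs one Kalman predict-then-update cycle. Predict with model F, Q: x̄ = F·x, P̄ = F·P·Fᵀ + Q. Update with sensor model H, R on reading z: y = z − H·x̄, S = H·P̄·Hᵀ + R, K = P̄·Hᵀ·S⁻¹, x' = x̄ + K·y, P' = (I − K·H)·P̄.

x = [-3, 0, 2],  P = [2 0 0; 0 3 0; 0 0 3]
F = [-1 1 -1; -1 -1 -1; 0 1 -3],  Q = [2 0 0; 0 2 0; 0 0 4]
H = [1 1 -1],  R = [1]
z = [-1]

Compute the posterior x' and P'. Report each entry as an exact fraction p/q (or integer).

x' = [1, -31/23, 6/23]
P' = [10 2 12; 2 194/23 234/23; 12 234/23 526/23]

x̄ = F·x = [1, 1, -6]
P̄ = F·P·Fᵀ + Q = [10 2 12; 2 10 6; 12 6 34]
y = z − H·x̄ = [-9]
S = H·P̄·Hᵀ + R = [23]
K = P̄·Hᵀ·S⁻¹ = [0; 6/23; -16/23]
x' = x̄ + K·y = [1, -31/23, 6/23]
P' = (I − K·H)·P̄ = [10 2 12; 2 194/23 234/23; 12 234/23 526/23]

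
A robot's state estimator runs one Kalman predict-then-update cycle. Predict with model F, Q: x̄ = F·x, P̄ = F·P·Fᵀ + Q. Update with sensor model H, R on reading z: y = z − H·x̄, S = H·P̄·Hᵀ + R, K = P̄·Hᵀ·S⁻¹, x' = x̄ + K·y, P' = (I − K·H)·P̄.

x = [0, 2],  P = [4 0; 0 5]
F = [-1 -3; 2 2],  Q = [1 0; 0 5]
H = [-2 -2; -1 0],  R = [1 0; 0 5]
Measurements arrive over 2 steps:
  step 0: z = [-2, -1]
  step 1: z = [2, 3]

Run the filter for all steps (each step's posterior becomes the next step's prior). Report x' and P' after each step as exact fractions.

step 0: x' = [1364/2779, 1334/2779], P' = [12370/2779 -12310/2779; -12310/2779 12931/2779]
step 1: x' = [-7934202/2761639, 5187358/2761639], P' = [7079220/2761639 -6810110/2761639; -6810110/2761639 7213519/2761639]

step 0: x̄ = F·x = [-6, 4]
step 0: P̄ = F·P·Fᵀ + Q = [50 -38; -38 41]
step 0: y = z − H·x̄ = [-6, -7]
step 0: S = H·P̄·Hᵀ + R = [61 24; 24 55]
step 0: K = P̄·Hᵀ·S⁻¹ = [-120/2779 -2474/2779; -1242/2779 2462/2779]
step 0: x' = x̄ + K·y = [1364/2779, 1334/2779]
step 0: P' = (I − K·H)·P̄ = [12370/2779 -12310/2779; -12310/2779 12931/2779]
step 1: x̄ = F·x = [-5366/2779, 5396/2779]
step 1: P̄ = F·P·Fᵀ + Q = [57668/2779 -3846/2779; -3846/2779 16619/2779]
step 1: y = z − H·x̄ = [5618/2779, 2971/2779]
step 1: S = H·P̄·Hᵀ + R = [269159/2779 107644/2779; 107644/2779 71563/2779]
step 1: K = P̄·Hᵀ·S⁻¹ = [-538220/2761639 -1415844/2761639; -806818/2761639 1362022/2761639]
step 1: x' = x̄ + K·y = [-7934202/2761639, 5187358/2761639]
step 1: P' = (I − K·H)·P̄ = [7079220/2761639 -6810110/2761639; -6810110/2761639 7213519/2761639]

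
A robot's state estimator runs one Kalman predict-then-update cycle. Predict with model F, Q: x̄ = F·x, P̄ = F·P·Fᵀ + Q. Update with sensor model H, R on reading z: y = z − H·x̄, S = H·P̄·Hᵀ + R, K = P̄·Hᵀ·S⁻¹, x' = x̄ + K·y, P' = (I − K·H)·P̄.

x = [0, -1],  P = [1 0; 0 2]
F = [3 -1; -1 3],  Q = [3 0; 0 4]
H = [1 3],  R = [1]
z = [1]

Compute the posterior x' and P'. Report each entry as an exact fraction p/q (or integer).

x̄ = F·x = [1, -3]
P̄ = F·P·Fᵀ + Q = [14 -9; -9 23]
y = z − H·x̄ = [9]
S = H·P̄·Hᵀ + R = [168]
K = P̄·Hᵀ·S⁻¹ = [-13/168; 5/14]
x' = x̄ + K·y = [17/56, 3/14]
P' = (I − K·H)·P̄ = [2183/168 -61/14; -61/14 11/7]

x' = [17/56, 3/14]
P' = [2183/168 -61/14; -61/14 11/7]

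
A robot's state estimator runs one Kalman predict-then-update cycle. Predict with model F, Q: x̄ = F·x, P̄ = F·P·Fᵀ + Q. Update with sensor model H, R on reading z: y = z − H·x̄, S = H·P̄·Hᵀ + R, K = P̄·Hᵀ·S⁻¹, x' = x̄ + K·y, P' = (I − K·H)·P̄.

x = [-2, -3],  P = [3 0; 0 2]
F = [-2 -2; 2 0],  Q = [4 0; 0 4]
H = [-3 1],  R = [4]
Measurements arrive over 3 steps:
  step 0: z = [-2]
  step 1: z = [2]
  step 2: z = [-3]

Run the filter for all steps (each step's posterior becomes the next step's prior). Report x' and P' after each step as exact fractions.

step 0: x' = [14/11, 108/77], P' = [12/11 24/11; 24/11 556/77]
step 1: x' = [-3458/11227, 13358/11227], P' = [9720/11227 15516/11227; 15516/11227 50216/11227]
step 2: x' = [120159/220669, -284297/220669], P' = [944568/1103345 301284/220669; 301284/220669 981176/220669]

step 0: x̄ = F·x = [10, -4]
step 0: P̄ = F·P·Fᵀ + Q = [24 -12; -12 16]
step 0: y = z − H·x̄ = [32]
step 0: S = H·P̄·Hᵀ + R = [308]
step 0: K = P̄·Hᵀ·S⁻¹ = [-3/11; 13/77]
step 0: x' = x̄ + K·y = [14/11, 108/77]
step 0: P' = (I − K·H)·P̄ = [12/11 24/11; 24/11 556/77]
step 1: x̄ = F·x = [-412/77, 28/11]
step 1: P̄ = F·P·Fᵀ + Q = [4212/77 -144/11; -144/11 92/11]
step 1: y = z − H·x̄ = [-1278/77]
step 1: S = H·P̄·Hᵀ + R = [44908/77]
step 1: K = P̄·Hᵀ·S⁻¹ = [-3411/11227; 917/11227]
step 1: x' = x̄ + K·y = [-3458/11227, 13358/11227]
step 1: P' = (I − K·H)·P̄ = [9720/11227 15516/11227; 15516/11227 50216/11227]
step 2: x̄ = F·x = [-19800/11227, -6916/11227]
step 2: P̄ = F·P·Fᵀ + Q = [408780/11227 -100944/11227; -100944/11227 83788/11227]
step 2: y = z − H·x̄ = [-86165/11227]
step 2: S = H·P̄·Hᵀ + R = [4413380/11227]
step 2: K = P̄·Hᵀ·S⁻¹ = [-331821/1103345; 19331/220669]
step 2: x' = x̄ + K·y = [120159/220669, -284297/220669]
step 2: P' = (I − K·H)·P̄ = [944568/1103345 301284/220669; 301284/220669 981176/220669]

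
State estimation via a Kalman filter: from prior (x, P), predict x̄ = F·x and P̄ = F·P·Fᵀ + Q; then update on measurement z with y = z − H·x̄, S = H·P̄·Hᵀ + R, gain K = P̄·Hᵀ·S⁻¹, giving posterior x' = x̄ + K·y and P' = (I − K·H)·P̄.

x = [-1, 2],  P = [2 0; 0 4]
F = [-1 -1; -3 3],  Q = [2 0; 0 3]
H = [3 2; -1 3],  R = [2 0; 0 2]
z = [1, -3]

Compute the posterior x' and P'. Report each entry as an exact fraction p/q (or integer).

x' = [20641/26197, -18228/26197]
P' = [5476/26197 -1272/26197; -1272/26197 4314/26197]

x̄ = F·x = [-1, 9]
P̄ = F·P·Fᵀ + Q = [8 -6; -6 57]
y = z − H·x̄ = [-14, -31]
S = H·P̄·Hᵀ + R = [230 276; 276 559]
K = P̄·Hᵀ·S⁻¹ = [6942/26197 -202/1139; 2406/26197 309/1139]
x' = x̄ + K·y = [20641/26197, -18228/26197]
P' = (I − K·H)·P̄ = [5476/26197 -1272/26197; -1272/26197 4314/26197]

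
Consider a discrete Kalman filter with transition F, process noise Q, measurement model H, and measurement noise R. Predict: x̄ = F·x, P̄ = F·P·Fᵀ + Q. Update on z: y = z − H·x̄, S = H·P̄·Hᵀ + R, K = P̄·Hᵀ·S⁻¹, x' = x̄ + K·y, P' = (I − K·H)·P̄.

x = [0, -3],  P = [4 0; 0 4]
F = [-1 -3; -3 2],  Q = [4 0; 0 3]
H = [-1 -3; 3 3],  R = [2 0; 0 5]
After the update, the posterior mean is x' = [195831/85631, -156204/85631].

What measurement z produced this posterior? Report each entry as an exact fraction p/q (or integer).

x̄ = F·x = [9, -6]
P̄ = F·P·Fᵀ + Q = [44 -12; -12 55]
S = H·P̄·Hᵀ + R = [469 -483; -483 680]
K = P̄·Hᵀ·S⁻¹ = [40928/85631 5880/12233; -41733/85631 -1914/12233]
x' − x̄ = [-574848/85631, 357582/85631] = K·y
y = (KᵀK)⁻¹·Kᵀ·(x' − x̄) = [-6, -8]
z = y + H·x̄ = [-6, -8] + [9, 9] = [3, 1]

z = [3, 1]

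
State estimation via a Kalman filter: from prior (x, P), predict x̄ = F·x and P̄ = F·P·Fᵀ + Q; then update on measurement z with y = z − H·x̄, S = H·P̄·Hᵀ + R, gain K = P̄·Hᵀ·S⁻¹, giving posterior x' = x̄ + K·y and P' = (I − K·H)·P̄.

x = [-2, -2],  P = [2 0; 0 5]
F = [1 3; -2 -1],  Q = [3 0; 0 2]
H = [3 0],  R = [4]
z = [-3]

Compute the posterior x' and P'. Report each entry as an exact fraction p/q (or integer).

x' = [-241/227, 1527/454]
P' = [100/227 -38/227; -38/227 3561/454]

x̄ = F·x = [-8, 6]
P̄ = F·P·Fᵀ + Q = [50 -19; -19 15]
y = z − H·x̄ = [21]
S = H·P̄·Hᵀ + R = [454]
K = P̄·Hᵀ·S⁻¹ = [75/227; -57/454]
x' = x̄ + K·y = [-241/227, 1527/454]
P' = (I − K·H)·P̄ = [100/227 -38/227; -38/227 3561/454]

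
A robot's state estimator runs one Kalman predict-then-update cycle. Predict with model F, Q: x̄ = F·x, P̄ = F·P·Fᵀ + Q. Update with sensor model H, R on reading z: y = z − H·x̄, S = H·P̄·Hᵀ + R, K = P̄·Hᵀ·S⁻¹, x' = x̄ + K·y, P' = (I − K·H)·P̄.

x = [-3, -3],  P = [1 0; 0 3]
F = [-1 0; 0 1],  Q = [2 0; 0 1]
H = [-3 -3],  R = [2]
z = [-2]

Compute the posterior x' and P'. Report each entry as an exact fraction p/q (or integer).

x' = [213/65, -171/65]
P' = [114/65 -108/65; -108/65 116/65]

x̄ = F·x = [3, -3]
P̄ = F·P·Fᵀ + Q = [3 0; 0 4]
y = z − H·x̄ = [-2]
S = H·P̄·Hᵀ + R = [65]
K = P̄·Hᵀ·S⁻¹ = [-9/65; -12/65]
x' = x̄ + K·y = [213/65, -171/65]
P' = (I − K·H)·P̄ = [114/65 -108/65; -108/65 116/65]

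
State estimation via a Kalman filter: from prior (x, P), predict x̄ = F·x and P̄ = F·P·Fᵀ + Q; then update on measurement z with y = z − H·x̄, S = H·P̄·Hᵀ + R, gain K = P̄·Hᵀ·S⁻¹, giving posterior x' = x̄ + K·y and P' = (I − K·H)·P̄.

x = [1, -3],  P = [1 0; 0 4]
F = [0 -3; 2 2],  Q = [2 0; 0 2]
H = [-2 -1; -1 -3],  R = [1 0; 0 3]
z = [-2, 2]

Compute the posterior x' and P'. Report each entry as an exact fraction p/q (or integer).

x' = [11455/6829, -8138/6829]
P' = [3234/6829 -2412/6829; -2412/6829 3446/6829]

x̄ = F·x = [9, -4]
P̄ = F·P·Fᵀ + Q = [38 -24; -24 22]
y = z − H·x̄ = [12, -1]
S = H·P̄·Hᵀ + R = [79 -26; -26 95]
K = P̄·Hᵀ·S⁻¹ = [-4056/6829 1334/6829; 1378/6829 -2642/6829]
x' = x̄ + K·y = [11455/6829, -8138/6829]
P' = (I − K·H)·P̄ = [3234/6829 -2412/6829; -2412/6829 3446/6829]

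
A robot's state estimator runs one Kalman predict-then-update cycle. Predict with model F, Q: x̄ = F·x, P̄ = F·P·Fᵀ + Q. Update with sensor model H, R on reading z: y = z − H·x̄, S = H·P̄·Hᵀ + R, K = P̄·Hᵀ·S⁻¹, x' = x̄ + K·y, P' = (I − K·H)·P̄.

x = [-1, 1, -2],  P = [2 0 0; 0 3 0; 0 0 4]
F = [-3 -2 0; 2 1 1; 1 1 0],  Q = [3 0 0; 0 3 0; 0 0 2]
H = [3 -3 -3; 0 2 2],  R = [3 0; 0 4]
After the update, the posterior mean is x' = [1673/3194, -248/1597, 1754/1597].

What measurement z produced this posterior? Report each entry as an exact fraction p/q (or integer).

z = [-1, 3]

x̄ = F·x = [1, -3, 0]
P̄ = F·P·Fᵀ + Q = [33 -18 -12; -18 18 7; -12 7 7]
S = H·P̄·Hᵀ + R = [1191 -414; -414 160]
K = P̄·Hᵀ·S⁻¹ = [450/1597 1131/3194; 5/1597 512/1597; -74/1597 88/1597]
x' − x̄ = [-1521/3194, 4543/1597, 1754/1597] = K·y
y = (KᵀK)⁻¹·Kᵀ·(x' − x̄) = [-13, 9]
z = y + H·x̄ = [-13, 9] + [12, -6] = [-1, 3]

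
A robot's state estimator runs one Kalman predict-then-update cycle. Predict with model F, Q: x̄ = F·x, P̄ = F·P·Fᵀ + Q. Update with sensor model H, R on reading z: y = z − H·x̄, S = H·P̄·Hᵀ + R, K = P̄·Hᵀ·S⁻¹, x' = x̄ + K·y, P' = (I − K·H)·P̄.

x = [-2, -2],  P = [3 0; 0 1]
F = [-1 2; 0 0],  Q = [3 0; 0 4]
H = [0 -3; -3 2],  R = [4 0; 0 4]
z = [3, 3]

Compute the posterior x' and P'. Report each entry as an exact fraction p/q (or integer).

x̄ = F·x = [-2, 0]
P̄ = F·P·Fᵀ + Q = [10 0; 0 4]
y = z − H·x̄ = [3, -3]
S = H·P̄·Hᵀ + R = [40 -24; -24 110]
K = P̄·Hᵀ·S⁻¹ = [-45/239 -75/239; -141/478 2/239]
x' = x̄ + K·y = [-388/239, -435/478]
P' = (I − K·H)·P̄ = [140/239 60/239; 60/239 94/239]

x' = [-388/239, -435/478]
P' = [140/239 60/239; 60/239 94/239]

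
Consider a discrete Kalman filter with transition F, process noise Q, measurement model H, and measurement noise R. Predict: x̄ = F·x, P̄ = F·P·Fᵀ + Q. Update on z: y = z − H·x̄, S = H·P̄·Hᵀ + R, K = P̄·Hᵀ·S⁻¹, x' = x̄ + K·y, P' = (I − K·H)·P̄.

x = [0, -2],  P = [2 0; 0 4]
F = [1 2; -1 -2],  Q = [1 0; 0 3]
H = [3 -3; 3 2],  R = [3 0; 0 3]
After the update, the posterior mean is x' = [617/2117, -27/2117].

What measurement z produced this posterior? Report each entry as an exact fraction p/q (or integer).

z = [1, 1]

x̄ = F·x = [-4, 4]
P̄ = F·P·Fᵀ + Q = [19 -18; -18 21]
S = H·P̄·Hᵀ + R = [687 99; 99 42]
K = P̄·Hᵀ·S⁻¹ = [287/2117 382/2117; -414/2117 371/2117]
x' − x̄ = [9085/2117, -8495/2117] = K·y
y = (KᵀK)⁻¹·Kᵀ·(x' − x̄) = [25, 5]
z = y + H·x̄ = [25, 5] + [-24, -4] = [1, 1]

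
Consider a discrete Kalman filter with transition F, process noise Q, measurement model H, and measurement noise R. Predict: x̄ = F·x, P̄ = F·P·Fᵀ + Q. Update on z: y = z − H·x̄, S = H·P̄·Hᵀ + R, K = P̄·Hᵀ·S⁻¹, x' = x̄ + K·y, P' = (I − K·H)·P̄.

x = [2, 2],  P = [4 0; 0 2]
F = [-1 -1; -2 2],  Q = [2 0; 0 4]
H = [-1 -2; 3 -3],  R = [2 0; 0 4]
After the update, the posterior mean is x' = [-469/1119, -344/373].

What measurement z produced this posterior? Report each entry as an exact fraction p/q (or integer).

z = [2, 2]

x̄ = F·x = [-4, 0]
P̄ = F·P·Fᵀ + Q = [8 4; 4 28]
S = H·P̄·Hᵀ + R = [138 132; 132 256]
K = P̄·Hᵀ·S⁻¹ = [-355/1119 157/746; -122/373 -42/373]
x' − x̄ = [4007/1119, -344/373] = K·y
y = (KᵀK)⁻¹·Kᵀ·(x' − x̄) = [-2, 14]
z = y + H·x̄ = [-2, 14] + [4, -12] = [2, 2]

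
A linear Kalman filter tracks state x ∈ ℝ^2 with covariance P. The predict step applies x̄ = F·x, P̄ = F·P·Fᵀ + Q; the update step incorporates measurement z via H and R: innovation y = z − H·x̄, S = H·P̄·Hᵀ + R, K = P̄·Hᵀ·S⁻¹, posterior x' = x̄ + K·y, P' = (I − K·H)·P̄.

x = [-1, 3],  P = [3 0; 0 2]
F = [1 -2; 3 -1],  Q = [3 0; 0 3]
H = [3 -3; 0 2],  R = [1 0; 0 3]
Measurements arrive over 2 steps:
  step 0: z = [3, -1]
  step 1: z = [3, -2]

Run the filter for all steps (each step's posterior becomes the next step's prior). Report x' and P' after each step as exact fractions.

step 0: x̄ = F·x = [-7, -6]
step 0: P̄ = F·P·Fᵀ + Q = [14 13; 13 32]
step 0: y = z − H·x̄ = [6, 11]
step 0: S = H·P̄·Hᵀ + R = [181 -114; -114 131]
step 0: K = P̄·Hᵀ·S⁻¹ = [3357/10715 5048/10715; -171/10715 5086/10715]
step 0: x' = x̄ + K·y = [133/2143, -1874/2143]
step 0: P' = (I − K·H)·P̄ = [8691/10715 7572/10715; 7572/10715 7629/10715]
step 1: x̄ = F·x = [3881/2143, 2273/2143]
step 1: P̄ = F·P·Fᵀ + Q = [41064/10715 -11673/10715; -11673/10715 72561/10715]
step 1: y = z − H·x̄ = [1605/2143, -8832/2143]
step 1: S = H·P̄·Hᵀ + R = [1243454/10715 -505404/10715; -505404/10715 322389/10715]
step 1: K = P̄·Hᵀ·S⁻¹ = [406557/1508194 264068/754097; -42117/754097 820282/2262291]
step 1: x' = x̄ + K·y = [859229/1508194, -358584/754097]
step 1: P' = (I − K·H)·P̄ = [927723/1508194 396102/754097; 396102/754097 410141/754097]

step 0: x' = [133/2143, -1874/2143], P' = [8691/10715 7572/10715; 7572/10715 7629/10715]
step 1: x' = [859229/1508194, -358584/754097], P' = [927723/1508194 396102/754097; 396102/754097 410141/754097]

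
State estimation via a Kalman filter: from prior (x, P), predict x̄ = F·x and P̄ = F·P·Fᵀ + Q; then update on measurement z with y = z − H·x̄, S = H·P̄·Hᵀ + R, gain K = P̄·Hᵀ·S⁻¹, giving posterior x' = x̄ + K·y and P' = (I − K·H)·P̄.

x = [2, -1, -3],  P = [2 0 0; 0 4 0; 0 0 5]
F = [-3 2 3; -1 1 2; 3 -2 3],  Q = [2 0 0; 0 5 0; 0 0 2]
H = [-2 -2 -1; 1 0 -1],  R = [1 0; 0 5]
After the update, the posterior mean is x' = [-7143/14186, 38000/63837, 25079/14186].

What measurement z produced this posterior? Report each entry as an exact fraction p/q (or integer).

x̄ = F·x = [-17, -9, -1]
P̄ = F·P·Fᵀ + Q = [81 44 11; 44 31 16; 11 16 81]
S = H·P̄·Hᵀ + R = [990 -126; -126 145]
K = P̄·Hᵀ·S⁻¹ = [-3225/14186 2023/7093; -10271/63837 378/7093; -3155/14186 -4795/7093]
x' − x̄ = [234019/14186, 612533/63837, 39265/14186] = K·y
y = (KᵀK)⁻¹·Kᵀ·(x' − x̄) = [-55, 14]
z = y + H·x̄ = [-55, 14] + [53, -16] = [-2, -2]

z = [-2, -2]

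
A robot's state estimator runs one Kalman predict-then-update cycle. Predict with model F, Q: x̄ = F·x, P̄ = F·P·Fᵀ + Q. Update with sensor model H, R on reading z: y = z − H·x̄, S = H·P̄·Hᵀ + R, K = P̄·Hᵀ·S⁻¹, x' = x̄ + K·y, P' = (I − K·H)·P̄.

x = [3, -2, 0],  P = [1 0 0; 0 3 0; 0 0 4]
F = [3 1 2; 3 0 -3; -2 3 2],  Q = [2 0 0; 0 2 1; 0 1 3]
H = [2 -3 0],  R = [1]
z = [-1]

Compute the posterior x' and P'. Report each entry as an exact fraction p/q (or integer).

x' = [1582/181, 1116/181, -1797/181]
P' = [10695/724 7095/724 631/724; 7095/724 4787/724 379/724; 631/724 379/724 20575/724]

x̄ = F·x = [7, 9, -12]
P̄ = F·P·Fᵀ + Q = [30 -15 19; -15 47 -29; 19 -29 50]
y = z − H·x̄ = [12]
S = H·P̄·Hᵀ + R = [724]
K = P̄·Hᵀ·S⁻¹ = [105/724; -171/724; 125/724]
x' = x̄ + K·y = [1582/181, 1116/181, -1797/181]
P' = (I − K·H)·P̄ = [10695/724 7095/724 631/724; 7095/724 4787/724 379/724; 631/724 379/724 20575/724]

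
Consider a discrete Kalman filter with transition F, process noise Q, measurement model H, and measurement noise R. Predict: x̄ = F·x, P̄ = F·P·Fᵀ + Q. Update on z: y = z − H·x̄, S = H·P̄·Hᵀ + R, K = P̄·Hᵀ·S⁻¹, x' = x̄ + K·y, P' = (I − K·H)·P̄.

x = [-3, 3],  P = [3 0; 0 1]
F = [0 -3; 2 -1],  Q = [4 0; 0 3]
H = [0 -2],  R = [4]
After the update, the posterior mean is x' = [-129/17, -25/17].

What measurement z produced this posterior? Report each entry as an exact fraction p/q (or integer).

z = [2]

x̄ = F·x = [-9, -9]
P̄ = F·P·Fᵀ + Q = [13 3; 3 16]
S = H·P̄·Hᵀ + R = [68]
K = P̄·Hᵀ·S⁻¹ = [-3/34; -8/17]
x' − x̄ = [24/17, 128/17] = K·y
y = (KᵀK)⁻¹·Kᵀ·(x' − x̄) = [-16]
z = y + H·x̄ = [-16] + [18] = [2]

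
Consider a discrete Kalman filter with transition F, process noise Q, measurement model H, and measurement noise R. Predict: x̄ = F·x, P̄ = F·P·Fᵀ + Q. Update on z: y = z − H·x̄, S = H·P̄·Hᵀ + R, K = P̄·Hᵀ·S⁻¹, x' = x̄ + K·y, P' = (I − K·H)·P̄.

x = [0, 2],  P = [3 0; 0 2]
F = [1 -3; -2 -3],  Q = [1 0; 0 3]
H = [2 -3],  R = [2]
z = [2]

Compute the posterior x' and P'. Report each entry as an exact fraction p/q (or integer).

x' = [-1490/243, -386/81]
P' = [5282/243 1172/81; 1172/81 266/27]

x̄ = F·x = [-6, -6]
P̄ = F·P·Fᵀ + Q = [22 12; 12 33]
y = z − H·x̄ = [-4]
S = H·P̄·Hᵀ + R = [243]
K = P̄·Hᵀ·S⁻¹ = [8/243; -25/81]
x' = x̄ + K·y = [-1490/243, -386/81]
P' = (I − K·H)·P̄ = [5282/243 1172/81; 1172/81 266/27]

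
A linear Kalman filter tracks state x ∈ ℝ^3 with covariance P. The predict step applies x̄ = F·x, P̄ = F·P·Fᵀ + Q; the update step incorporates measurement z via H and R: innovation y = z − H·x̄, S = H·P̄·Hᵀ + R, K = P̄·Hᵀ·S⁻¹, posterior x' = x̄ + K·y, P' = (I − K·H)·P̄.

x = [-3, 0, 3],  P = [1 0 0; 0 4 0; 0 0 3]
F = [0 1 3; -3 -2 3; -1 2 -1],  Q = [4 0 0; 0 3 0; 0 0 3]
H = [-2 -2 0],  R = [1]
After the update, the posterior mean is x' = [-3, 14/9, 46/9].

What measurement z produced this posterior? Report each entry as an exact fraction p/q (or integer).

z = [3]

x̄ = F·x = [9, 18, 0]
P̄ = F·P·Fᵀ + Q = [35 19 -1; 19 55 -22; -1 -22 23]
S = H·P̄·Hᵀ + R = [513]
K = P̄·Hᵀ·S⁻¹ = [-4/19; -148/513; 46/513]
x' − x̄ = [-12, -148/9, 46/9] = K·y
y = (KᵀK)⁻¹·Kᵀ·(x' − x̄) = [57]
z = y + H·x̄ = [57] + [-54] = [3]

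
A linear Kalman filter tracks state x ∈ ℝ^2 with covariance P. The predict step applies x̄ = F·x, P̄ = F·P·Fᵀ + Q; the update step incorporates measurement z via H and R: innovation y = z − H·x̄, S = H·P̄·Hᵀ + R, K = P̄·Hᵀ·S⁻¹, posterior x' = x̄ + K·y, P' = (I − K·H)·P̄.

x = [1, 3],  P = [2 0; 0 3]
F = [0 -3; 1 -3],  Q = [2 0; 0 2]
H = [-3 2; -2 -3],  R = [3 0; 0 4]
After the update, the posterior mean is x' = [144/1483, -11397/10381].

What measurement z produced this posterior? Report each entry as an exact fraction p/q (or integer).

x̄ = F·x = [-9, -8]
P̄ = F·P·Fᵀ + Q = [29 27; 27 31]
S = H·P̄·Hᵀ + R = [64 123; 123 723]
K = P̄·Hᵀ·S⁻¹ = [-322/1483 -691/4449; 1448/10381 -2357/10381]
x' − x̄ = [13491/1483, 71651/10381] = K·y
y = (KᵀK)⁻¹·Kᵀ·(x' − x̄) = [-14, -39]
z = y + H·x̄ = [-14, -39] + [11, 42] = [-3, 3]

z = [-3, 3]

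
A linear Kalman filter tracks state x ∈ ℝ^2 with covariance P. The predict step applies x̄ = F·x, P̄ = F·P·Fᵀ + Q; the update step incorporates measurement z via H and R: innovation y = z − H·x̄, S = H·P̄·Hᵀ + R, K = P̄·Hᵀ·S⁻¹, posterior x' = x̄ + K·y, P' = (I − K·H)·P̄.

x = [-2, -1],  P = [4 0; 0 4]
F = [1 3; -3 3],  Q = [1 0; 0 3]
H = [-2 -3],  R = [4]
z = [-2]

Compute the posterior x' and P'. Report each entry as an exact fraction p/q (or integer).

x̄ = F·x = [-5, 3]
P̄ = F·P·Fᵀ + Q = [41 24; 24 75]
y = z − H·x̄ = [-3]
S = H·P̄·Hᵀ + R = [1131]
K = P̄·Hᵀ·S⁻¹ = [-154/1131; -7/29]
x' = x̄ + K·y = [-1731/377, 108/29]
P' = (I − K·H)·P̄ = [22655/1131 -382/29; -382/29 264/29]

x' = [-1731/377, 108/29]
P' = [22655/1131 -382/29; -382/29 264/29]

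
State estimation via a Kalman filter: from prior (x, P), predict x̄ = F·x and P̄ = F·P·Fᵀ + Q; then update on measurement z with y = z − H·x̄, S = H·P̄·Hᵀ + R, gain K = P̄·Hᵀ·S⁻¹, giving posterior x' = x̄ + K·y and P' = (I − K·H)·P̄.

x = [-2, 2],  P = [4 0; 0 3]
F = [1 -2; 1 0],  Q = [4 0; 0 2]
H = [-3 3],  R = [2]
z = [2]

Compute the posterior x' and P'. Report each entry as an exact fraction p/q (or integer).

x' = [-126/41, -97/41]
P' = [244/41 236/41; 236/41 237/41]

x̄ = F·x = [-6, -2]
P̄ = F·P·Fᵀ + Q = [20 4; 4 6]
y = z − H·x̄ = [-10]
S = H·P̄·Hᵀ + R = [164]
K = P̄·Hᵀ·S⁻¹ = [-12/41; 3/82]
x' = x̄ + K·y = [-126/41, -97/41]
P' = (I − K·H)·P̄ = [244/41 236/41; 236/41 237/41]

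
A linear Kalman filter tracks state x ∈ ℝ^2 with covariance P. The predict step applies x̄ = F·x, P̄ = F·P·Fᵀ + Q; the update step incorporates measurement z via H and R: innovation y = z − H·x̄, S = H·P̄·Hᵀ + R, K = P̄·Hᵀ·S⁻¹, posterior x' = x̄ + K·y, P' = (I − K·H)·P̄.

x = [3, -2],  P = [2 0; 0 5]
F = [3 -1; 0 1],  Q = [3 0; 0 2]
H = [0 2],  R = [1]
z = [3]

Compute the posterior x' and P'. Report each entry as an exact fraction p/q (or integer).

x̄ = F·x = [11, -2]
P̄ = F·P·Fᵀ + Q = [26 -5; -5 7]
y = z − H·x̄ = [7]
S = H·P̄·Hᵀ + R = [29]
K = P̄·Hᵀ·S⁻¹ = [-10/29; 14/29]
x' = x̄ + K·y = [249/29, 40/29]
P' = (I − K·H)·P̄ = [654/29 -5/29; -5/29 7/29]

x' = [249/29, 40/29]
P' = [654/29 -5/29; -5/29 7/29]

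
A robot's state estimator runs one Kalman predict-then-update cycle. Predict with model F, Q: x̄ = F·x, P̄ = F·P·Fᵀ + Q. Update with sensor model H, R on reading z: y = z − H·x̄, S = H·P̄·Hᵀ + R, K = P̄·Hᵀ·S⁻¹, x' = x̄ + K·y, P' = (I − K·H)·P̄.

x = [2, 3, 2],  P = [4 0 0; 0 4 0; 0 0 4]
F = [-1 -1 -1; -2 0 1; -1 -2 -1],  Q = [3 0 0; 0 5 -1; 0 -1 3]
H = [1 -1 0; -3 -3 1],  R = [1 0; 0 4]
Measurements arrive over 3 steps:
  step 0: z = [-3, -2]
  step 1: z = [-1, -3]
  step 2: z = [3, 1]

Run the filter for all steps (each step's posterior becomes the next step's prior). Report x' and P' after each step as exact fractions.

step 0: x̄ = F·x = [-7, -2, -10]
step 0: P̄ = F·P·Fᵀ + Q = [15 4 16; 4 25 3; 16 3 27]
step 0: y = z − H·x̄ = [2, -19]
step 0: S = H·P̄·Hᵀ + R = [33 43; 43 349]
step 0: K = P̄·Hᵀ·S⁻¹ = [2801/4834 -913/4834; -3717/9668 -1869/9668; 5827/9668 -1549/9668]
step 0: x' = x̄ + K·y = [-10889/4834, 8741/9668, -55595/9668]
step 0: P' = (I − K·H)·P̄ = [2133/2417 1465/4834 13541/4834; 1465/4834 6647/9668 21255/9668; 13541/4834 21255/9668 138815/9668]
step 1: x̄ = F·x = [17158/2417, -12039/9668, 59891/9668]
step 1: P̄ = F·P·Fᵀ + Q = [71383/2417 -27516/2417 71840/2417; -27516/2417 112955/9668 -135127/9668; 71840/2417 -135127/9668 353843/9668]
step 1: y = z − H·x̄ = [-90339/9668, 20221/2417]
step 1: S = H·P̄·Hᵀ + R = [628283/9668 -23811/2417; -23811/2417 271087/2417]
step 1: K = P̄·Hᵀ·S⁻¹ = [42014504/69528961 -11637271/69528961; -26430109/69528961 -11542027/69528961; 46372209/69528961 -2522065/69528961]
step 1: x' = x̄ + K·y = [3629949/69528961, 63823453/69528961, -23692045/69528961]
step 1: P' = (I − K·H)·P̄ = [46561208/69528961 4546704/69528961 106774652/69528961; 4546704/69528961 30976813/69528961 60402443/69528961; 106774652/69528961 60402443/69528961 491443025/69528961]
step 2: x̄ = F·x = [-43761357/69528961, -30951943/69528961, -107584810/69528961]
step 2: P̄ = F·P·Fᵀ + Q = [1121015527/69528961 -342854992/69528961 1008354604/69528961; -342854992/69528961 598234054/69528961 -463692988/69528961; 1008354604/69528961 -463692988/69528961 1343844260/69528961]
step 2: y = z − H·x̄ = [221396297/69528961, -47026129/69528961]
step 2: S = H·P̄·Hᵀ + R = [2474488526/69528961 -96296827/69528961; -96296827/69528961 7655846781/69528961]
step 2: K = P̄·Hᵀ·S⁻¹ = [14486398472/24757547287 -45168515633/272333020157; -9575162744/24757547287 -45072218806/272333020157; 14698690156/24757547287 -8287137264/272333020157]
step 2: x' = x̄ + K·y = [366552618112/272333020157, -426133585725/272333020157, 99058103858/272333020157]
step 2: P' = (I − K·H)·P̄ = [174345015578/272333020157 14994632386/272333020157 387344881360/272333020157; 14994632386/272333020157 120321422570/272333020157 225659289644/272333020157; 387344881360/272333020157 225659289644/272333020157 1805863963956/272333020157]

step 0: x' = [-10889/4834, 8741/9668, -55595/9668], P' = [2133/2417 1465/4834 13541/4834; 1465/4834 6647/9668 21255/9668; 13541/4834 21255/9668 138815/9668]
step 1: x' = [3629949/69528961, 63823453/69528961, -23692045/69528961], P' = [46561208/69528961 4546704/69528961 106774652/69528961; 4546704/69528961 30976813/69528961 60402443/69528961; 106774652/69528961 60402443/69528961 491443025/69528961]
step 2: x' = [366552618112/272333020157, -426133585725/272333020157, 99058103858/272333020157], P' = [174345015578/272333020157 14994632386/272333020157 387344881360/272333020157; 14994632386/272333020157 120321422570/272333020157 225659289644/272333020157; 387344881360/272333020157 225659289644/272333020157 1805863963956/272333020157]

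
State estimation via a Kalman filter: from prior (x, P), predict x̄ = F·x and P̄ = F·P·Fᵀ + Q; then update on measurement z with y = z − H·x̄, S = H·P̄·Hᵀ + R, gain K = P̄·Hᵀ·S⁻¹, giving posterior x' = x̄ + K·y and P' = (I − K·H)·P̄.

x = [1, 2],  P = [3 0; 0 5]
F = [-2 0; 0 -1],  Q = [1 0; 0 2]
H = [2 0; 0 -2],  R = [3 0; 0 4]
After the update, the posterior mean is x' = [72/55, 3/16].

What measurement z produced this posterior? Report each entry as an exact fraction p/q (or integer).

z = [3, -1]

x̄ = F·x = [-2, -2]
P̄ = F·P·Fᵀ + Q = [13 0; 0 7]
S = H·P̄·Hᵀ + R = [55 0; 0 32]
K = P̄·Hᵀ·S⁻¹ = [26/55 0; 0 -7/16]
x' − x̄ = [182/55, 35/16] = K·y
y = (KᵀK)⁻¹·Kᵀ·(x' − x̄) = [7, -5]
z = y + H·x̄ = [7, -5] + [-4, 4] = [3, -1]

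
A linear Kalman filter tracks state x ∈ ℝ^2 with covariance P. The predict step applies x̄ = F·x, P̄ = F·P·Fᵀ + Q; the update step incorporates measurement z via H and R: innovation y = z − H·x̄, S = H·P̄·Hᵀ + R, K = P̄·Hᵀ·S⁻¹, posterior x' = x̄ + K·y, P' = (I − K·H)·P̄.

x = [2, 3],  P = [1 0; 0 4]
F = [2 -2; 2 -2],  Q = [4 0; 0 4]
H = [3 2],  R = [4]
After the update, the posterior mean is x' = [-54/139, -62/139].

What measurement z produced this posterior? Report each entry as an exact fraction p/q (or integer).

x̄ = F·x = [-2, -2]
P̄ = F·P·Fᵀ + Q = [24 20; 20 24]
S = H·P̄·Hᵀ + R = [556]
K = P̄·Hᵀ·S⁻¹ = [28/139; 27/139]
x' − x̄ = [224/139, 216/139] = K·y
y = (KᵀK)⁻¹·Kᵀ·(x' − x̄) = [8]
z = y + H·x̄ = [8] + [-10] = [-2]

z = [-2]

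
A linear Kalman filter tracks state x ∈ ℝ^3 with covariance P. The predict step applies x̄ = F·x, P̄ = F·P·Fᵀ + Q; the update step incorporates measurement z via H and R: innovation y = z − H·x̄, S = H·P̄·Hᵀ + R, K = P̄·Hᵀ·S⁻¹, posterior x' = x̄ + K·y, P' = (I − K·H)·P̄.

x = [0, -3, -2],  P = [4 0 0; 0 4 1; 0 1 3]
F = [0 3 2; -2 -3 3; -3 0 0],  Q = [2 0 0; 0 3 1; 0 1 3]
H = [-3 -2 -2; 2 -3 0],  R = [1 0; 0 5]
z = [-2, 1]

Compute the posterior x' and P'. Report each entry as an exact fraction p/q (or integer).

x̄ = F·x = [-13, 3, 0]
P̄ = F·P·Fᵀ + Q = [62 -15 0; -15 64 25; 0 25 39]
y = z − H·x̄ = [-35, 36]
S = H·P̄·Hᵀ + R = [991 87; 87 1009]
K = P̄·Hᵀ·S⁻¹ = [-172107/992350 181051/992350; -114883/992350 -208431/992350; -122627/992350 -63189/992350]
x' = x̄ + K·y = [-358969/992350, -505561/992350, 2017141/992350]
P' = (I − K·H)·P̄ = [4079389/992350 2417841/992350 -8450871/992350; 2417841/992350 1959279/992350 -5528599/992350; -8450871/992350 -5528599/992350 18266219/992350]

x' = [-358969/992350, -505561/992350, 2017141/992350]
P' = [4079389/992350 2417841/992350 -8450871/992350; 2417841/992350 1959279/992350 -5528599/992350; -8450871/992350 -5528599/992350 18266219/992350]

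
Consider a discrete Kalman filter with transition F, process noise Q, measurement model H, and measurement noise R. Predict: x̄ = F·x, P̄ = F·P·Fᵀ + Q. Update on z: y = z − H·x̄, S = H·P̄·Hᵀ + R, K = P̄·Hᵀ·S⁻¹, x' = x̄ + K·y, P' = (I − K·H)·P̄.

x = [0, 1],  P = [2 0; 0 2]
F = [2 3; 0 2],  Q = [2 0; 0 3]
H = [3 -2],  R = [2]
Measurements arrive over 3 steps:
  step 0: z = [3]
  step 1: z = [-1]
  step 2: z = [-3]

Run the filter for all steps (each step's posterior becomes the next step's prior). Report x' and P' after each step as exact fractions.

step 0: x' = [171/77, 20/11], P' = [356/77 72/11; 72/11 107/11]
step 1: x' = [-22863/21415, -24188/21415], P' = [78534/21415 107774/21415; 107774/21415 471907/64245]
step 2: x' = [-55402029/41734507, -19919664/41734507], P' = [150491750/41734507 206393310/41734507; 206393310/41734507 301376501/41734507]

step 0: x̄ = F·x = [3, 2]
step 0: P̄ = F·P·Fᵀ + Q = [28 12; 12 11]
step 0: y = z − H·x̄ = [-2]
step 0: S = H·P̄·Hᵀ + R = [154]
step 0: K = P̄·Hᵀ·S⁻¹ = [30/77; 1/11]
step 0: x' = x̄ + K·y = [171/77, 20/11]
step 0: P' = (I − K·H)·P̄ = [356/77 72/11; 72/11 107/11]
step 1: x̄ = F·x = [762/77, 40/11]
step 1: P̄ = F·P·Fᵀ + Q = [14367/77 930/11; 930/11 461/11]
step 1: y = z − H·x̄ = [-1803/77]
step 1: S = H·P̄·Hᵀ + R = [64245/77]
step 1: K = P̄·Hᵀ·S⁻¹ = [10027/21415; 13076/64245]
step 1: x' = x̄ + K·y = [-22863/21415, -24188/21415]
step 1: P' = (I − K·H)·P̄ = [78534/21415 107774/21415; 107774/21415 471907/64245]
step 2: x̄ = F·x = [-23658/4283, -48376/21415]
step 2: P̄ = F·P·Fᵀ + Q = [613195/4283 274982/4283; 274982/4283 2080363/64245]
step 2: y = z − H·x̄ = [193873/21415]
step 2: S = H·P̄·Hᵀ + R = [41734507/64245]
step 2: K = P̄·Hᵀ·S⁻¹ = [19344315/41734507; 8213464/41734507]
step 2: x' = x̄ + K·y = [-55402029/41734507, -19919664/41734507]
step 2: P' = (I − K·H)·P̄ = [150491750/41734507 206393310/41734507; 206393310/41734507 301376501/41734507]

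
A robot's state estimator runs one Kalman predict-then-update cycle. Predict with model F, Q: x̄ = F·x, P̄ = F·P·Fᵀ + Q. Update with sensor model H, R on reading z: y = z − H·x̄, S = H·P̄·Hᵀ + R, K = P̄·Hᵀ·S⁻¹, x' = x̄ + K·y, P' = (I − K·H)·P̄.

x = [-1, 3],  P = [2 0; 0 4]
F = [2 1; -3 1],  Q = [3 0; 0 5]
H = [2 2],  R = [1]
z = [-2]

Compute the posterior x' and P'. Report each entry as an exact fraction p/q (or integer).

x̄ = F·x = [1, 6]
P̄ = F·P·Fᵀ + Q = [15 -8; -8 27]
y = z − H·x̄ = [-16]
S = H·P̄·Hᵀ + R = [105]
K = P̄·Hᵀ·S⁻¹ = [2/15; 38/105]
x' = x̄ + K·y = [-17/15, 22/105]
P' = (I − K·H)·P̄ = [197/15 -196/15; -196/15 1391/105]

x' = [-17/15, 22/105]
P' = [197/15 -196/15; -196/15 1391/105]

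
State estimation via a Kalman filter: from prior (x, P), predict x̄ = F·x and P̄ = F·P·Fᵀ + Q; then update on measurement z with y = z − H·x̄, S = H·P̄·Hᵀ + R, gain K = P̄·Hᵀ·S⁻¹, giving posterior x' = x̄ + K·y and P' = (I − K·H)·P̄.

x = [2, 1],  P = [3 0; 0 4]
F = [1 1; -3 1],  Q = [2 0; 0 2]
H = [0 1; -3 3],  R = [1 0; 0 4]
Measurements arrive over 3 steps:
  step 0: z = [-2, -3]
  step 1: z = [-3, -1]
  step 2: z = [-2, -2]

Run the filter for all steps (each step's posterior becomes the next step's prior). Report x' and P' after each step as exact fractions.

step 0: x̄ = F·x = [3, -5]
step 0: P̄ = F·P·Fᵀ + Q = [9 -5; -5 33]
step 0: y = z − H·x̄ = [3, 21]
step 0: S = H·P̄·Hᵀ + R = [34 114; 114 472]
step 0: K = P̄·Hᵀ·S⁻¹ = [607/763 -429/1526; 645/763 57/1526]
step 0: x' = x̄ + K·y = [-789/1526, -2563/1526]
step 0: P' = (I − K·H)·P̄ = [893/763 607/763; 607/763 645/763]
step 1: x̄ = F·x = [-1676/763, -14/109]
step 1: P̄ = F·P·Fᵀ + Q = [4278/763 -464/109; -464/109 938/109]
step 1: y = z − H·x̄ = [-313/109, -5497/763]
step 1: S = H·P̄·Hᵀ + R = [1047/109 4206/109; 4206/109 159112/763]
step 1: K = P̄·Hᵀ·S⁻¹ = [48475/98067 -15257/65378; 58289/98067 4907/65378]
step 1: x' = x̄ + K·y = [-379469/196134, -466009/196134]
step 1: P' = (I − K·H)·P̄ = [78989/98067 48475/98067; 48475/98067 58289/98067]
step 2: x̄ = F·x = [-140913/32689, 336199/98067]
step 2: P̄ = F·P·Fᵀ + Q = [143454/32689 -91876/32689; -91876/32689 674474/98067]
step 2: y = z − H·x̄ = [-532333/98067, -824316/32689]
step 2: S = H·P̄·Hᵀ + R = [772541/98067 950102/32689; 950102/32689 5099032/32689]
step 2: K = P̄·Hᵀ·S⁻¹ = [4641099/9415475 -4336803/18830950; 5591201/9415475 1425153/18830950]
step 2: x' = x̄ + K·y = [-2220022/1883095, -3208158/1883095]
step 2: P' = (I − K·H)·P̄ = [7532301/9415475 4641099/9415475; 4641099/9415475 5591201/9415475]

step 0: x' = [-789/1526, -2563/1526], P' = [893/763 607/763; 607/763 645/763]
step 1: x' = [-379469/196134, -466009/196134], P' = [78989/98067 48475/98067; 48475/98067 58289/98067]
step 2: x' = [-2220022/1883095, -3208158/1883095], P' = [7532301/9415475 4641099/9415475; 4641099/9415475 5591201/9415475]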